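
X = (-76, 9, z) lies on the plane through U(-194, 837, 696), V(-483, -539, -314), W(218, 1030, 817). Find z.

A normal to the plane is n = UV × UW = (28434, -381151, 511135).
X lies in the plane iff n · UX = 0.
This gives (511135)z + (-36801720) = 0, so z = 72.

72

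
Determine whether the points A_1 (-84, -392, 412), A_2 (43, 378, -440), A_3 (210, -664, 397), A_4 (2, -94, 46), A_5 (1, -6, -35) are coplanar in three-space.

No

The plane through A_1, A_2, A_3 has normal n = A_1A_2 × A_1A_3 = (-243294, -248583, -260924) and equation n·P = 10380544.
Checking the remaining points: n·A_4 = 10877710, n·A_5 = 10380544.
Since n·A_4 = 10877710 ≠ 10380544, A_4 is off the plane and the points are not all coplanar.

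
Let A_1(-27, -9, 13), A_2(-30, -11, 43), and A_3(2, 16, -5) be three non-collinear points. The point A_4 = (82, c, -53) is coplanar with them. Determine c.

85

Coplanarity requires A_1A_2 · (A_1A_3 × A_1A_4) = 0.
A_1A_2 = (-3, -2, 30), A_1A_3 = (29, 25, -18); the triple product is linear in c with coefficient 816 and constant term -69360.
Setting it to zero: c = 85.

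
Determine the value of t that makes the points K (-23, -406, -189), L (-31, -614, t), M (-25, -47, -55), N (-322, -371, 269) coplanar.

The points are coplanar iff KL · (KM × KN) = 0.
Expanding, this is linear in t: (107271)t + (27139563) = 0.
So t = -253.

-253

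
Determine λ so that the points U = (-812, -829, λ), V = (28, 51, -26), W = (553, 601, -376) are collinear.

534

Direction VW = (525, 550, -350). From the x-coordinate of U, the parameter along the line is τ = (-812 − 28)/525 = -8/5.
Then λ = (-26) + (-8/5)·(-350) = 534.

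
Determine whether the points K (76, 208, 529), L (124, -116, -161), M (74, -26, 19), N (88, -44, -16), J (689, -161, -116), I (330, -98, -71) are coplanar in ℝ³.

The plane through K, L, M has normal n = KL × KM = (3780, 25860, -11880) and equation n·P = -618360.
Checking the remaining points: n·N = -615120, n·J = -180960, n·I = -443400.
Since n·N = -615120 ≠ -618360, N is off the plane and the points are not all coplanar.

No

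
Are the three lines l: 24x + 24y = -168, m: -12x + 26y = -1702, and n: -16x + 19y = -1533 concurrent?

Yes

Intersecting l and m: solving the 2×2 system gives (x, y) = (40, -47).
Substitute into n: (-16)(40) + (19)(-47) = -1533.
This equals -1533, so (40, -47) lies on all three lines and they are concurrent.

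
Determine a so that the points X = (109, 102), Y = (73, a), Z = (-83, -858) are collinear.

-78

The three points are collinear iff det[XY; XZ] = 0.
This determinant is linear in a: (192)a + (14976) = 0, so a = -78.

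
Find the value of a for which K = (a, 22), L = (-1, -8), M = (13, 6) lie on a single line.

Collinearity: (K − L) must be parallel to (M − L) = (14, 14).
Cross-multiplying the components: (a − (-1))·(14) = (30)·(14).
Solving gives a = 29.

29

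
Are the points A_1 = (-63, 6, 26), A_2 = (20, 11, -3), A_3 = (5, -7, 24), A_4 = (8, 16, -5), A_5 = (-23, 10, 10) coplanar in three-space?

No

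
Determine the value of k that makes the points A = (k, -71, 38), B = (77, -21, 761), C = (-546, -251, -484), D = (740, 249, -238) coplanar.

The points are coplanar iff AB · (AC × AD) = 0.
Expanding, this is linear in k: (-565920)k + (-40180320) = 0.
So k = -71.

-71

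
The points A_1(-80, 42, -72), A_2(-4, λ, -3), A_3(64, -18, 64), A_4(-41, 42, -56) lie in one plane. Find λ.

Normal to plane A_1A_3A_4: n = (-960, 3000, 2340); plane equation n·P = 34320.
Requiring n·A_2 = 34320: (3000)λ + (-3180) = 34320.
So λ = 25/2.

25/2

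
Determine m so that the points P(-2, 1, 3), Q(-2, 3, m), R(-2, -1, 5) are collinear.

1

Collinearity requires PQ × PR = 0; each component is linear in m.
The x-component gives (2)m + (-2) = 0, so m = 1.
The remaining components then also vanish.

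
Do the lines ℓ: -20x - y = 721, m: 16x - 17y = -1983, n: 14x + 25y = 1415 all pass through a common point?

Intersecting ℓ and m: solving the 2×2 system gives (x, y) = (-40, 79).
Substitute into n: (14)(-40) + (25)(79) = 1415.
This equals 1415, so (-40, 79) lies on all three lines and they are concurrent.

Yes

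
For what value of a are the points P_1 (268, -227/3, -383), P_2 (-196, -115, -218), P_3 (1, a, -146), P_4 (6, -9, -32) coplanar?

-148/3

Normal to plane P_1P_2P_4: n = (-24806, 119634, -123716/3); plane equation n·P = 282286/3.
Requiring n·P_3 = 282286/3: (119634)a + (17988118/3) = 282286/3.
So a = -148/3.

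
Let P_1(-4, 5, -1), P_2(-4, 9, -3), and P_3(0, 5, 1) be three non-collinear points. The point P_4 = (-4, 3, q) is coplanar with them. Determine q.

0

A normal to the plane is n = P_1P_2 × P_1P_3 = (8, -8, -16).
P_4 lies in the plane iff n · P_1P_4 = 0.
This gives (-16)q + (0) = 0, so q = 0.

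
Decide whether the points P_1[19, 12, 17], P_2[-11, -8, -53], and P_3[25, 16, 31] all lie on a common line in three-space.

P_1P_2 = (-30, -20, -70), P_1P_3 = (6, 4, 14).
P_1P_2 × P_1P_3 = (0, 0, 0).
The cross product vanishes, so the three points are collinear.

Yes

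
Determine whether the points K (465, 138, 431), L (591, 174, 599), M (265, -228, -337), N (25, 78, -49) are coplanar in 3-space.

Yes

The four points are coplanar iff the 3×3 determinant with rows KL, KM, KN is zero.
Rows: (126, 36, 168), (-200, -366, -768), (-440, -60, -480).
Expanding along the first row: (126)(129600) − (36)(-241920) + (168)(-149040) = 0.
Zero determinant ⇒ coplanar.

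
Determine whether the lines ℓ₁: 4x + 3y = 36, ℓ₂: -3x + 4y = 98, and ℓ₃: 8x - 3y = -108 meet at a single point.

Yes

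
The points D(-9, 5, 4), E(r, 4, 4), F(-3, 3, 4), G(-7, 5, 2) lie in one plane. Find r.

Normal to plane DFG: n = (4, 12, 4); plane equation n·P = 40.
Requiring n·E = 40: (4)r + (64) = 40.
So r = -6.

-6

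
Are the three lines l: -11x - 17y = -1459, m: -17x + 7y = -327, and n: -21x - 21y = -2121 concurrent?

The three lines meet at one point iff the augmented coefficient matrix [aᵢ bᵢ cᵢ] has rank < 3, i.e. its determinant vanishes.
Here the determinant is -252.
Nonzero, so no common point exists.

No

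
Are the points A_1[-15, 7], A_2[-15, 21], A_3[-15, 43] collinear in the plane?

Yes

A_1A_2 = (0, 14), A_1A_3 = (0, 36).
Checking proportionality: A_1A_3 = 18/7·A_1A_2, so the vectors are parallel and the points are collinear.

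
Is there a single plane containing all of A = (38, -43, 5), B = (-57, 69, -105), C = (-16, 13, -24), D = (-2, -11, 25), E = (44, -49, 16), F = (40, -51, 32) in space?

The plane through A, B, C has normal n = AB × AC = (2912, 3185, 728) and equation n·P = -22659.
Checking the remaining points: n·D = -22659, n·E = -16289, n·F = -22659.
Since n·E = -16289 ≠ -22659, E is off the plane and the points are not all coplanar.

No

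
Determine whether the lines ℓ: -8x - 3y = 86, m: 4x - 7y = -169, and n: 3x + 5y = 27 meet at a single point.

Intersecting ℓ and m: solving the 2×2 system gives (x, y) = (-1109/68, 252/17).
Substitute into n: (3)(-1109/68) + (5)(252/17) = 1713/68.
But n requires 27 ≠ 1713/68, so the three lines have no common point.

No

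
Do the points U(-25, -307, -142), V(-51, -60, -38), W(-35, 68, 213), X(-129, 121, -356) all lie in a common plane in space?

Yes

The four points are coplanar iff the 3×3 determinant with rows UV, UW, UX is zero.
Rows: (-26, 247, 104), (-10, 375, 355), (-104, 428, -214).
Expanding along the first row: (-26)(-232190) − (247)(39060) + (104)(34720) = 0.
Zero determinant ⇒ coplanar.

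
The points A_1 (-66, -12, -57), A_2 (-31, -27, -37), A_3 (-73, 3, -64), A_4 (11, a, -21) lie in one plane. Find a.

Coplanarity ⇔ det[A_1A_2; A_1A_3; A_1A_4] = 0.
Expanding, this is linear in a: (105)a + (1365) = 0.
So a = -13.

-13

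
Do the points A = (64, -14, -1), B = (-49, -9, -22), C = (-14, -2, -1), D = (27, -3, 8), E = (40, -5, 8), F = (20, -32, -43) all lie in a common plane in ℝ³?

The plane through A, B, C has normal n = AB × AC = (252, 1638, -966) and equation n·P = -5838.
Checking the remaining points: n·D = -5838, n·E = -5838, n·F = -5838.
All equal -5838, so all 6 points lie in one plane.

Yes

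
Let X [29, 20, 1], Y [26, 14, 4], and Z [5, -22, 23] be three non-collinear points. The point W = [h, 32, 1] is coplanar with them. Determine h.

The plane through X, Y, Z has equation −6x − 6y − 18z = -312.
Substituting W: (-6)h + (-210) = -312, so h = 17.

17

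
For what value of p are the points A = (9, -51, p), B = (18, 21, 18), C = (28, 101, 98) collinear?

Collinearity requires AB × AC = 0; each component is linear in p.
The x-component gives (80)p + (4320) = 0, so p = -54.
The remaining components then also vanish.

-54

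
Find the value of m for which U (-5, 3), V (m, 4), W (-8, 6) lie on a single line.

Collinearity: (V − U) must be parallel to (W − U) = (-3, 3).
Cross-multiplying the components: (m − (-5))·(3) = (1)·(-3).
Solving gives m = -6.

-6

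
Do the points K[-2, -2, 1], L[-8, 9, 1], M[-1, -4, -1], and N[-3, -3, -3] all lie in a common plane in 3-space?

The four points are coplanar iff the 3×3 determinant with rows KL, KM, KN is zero.
Rows: (-6, 11, 0), (1, -2, -2), (-1, -1, -4).
Expanding along the first row: (-6)(6) − (11)(-6) + (0)(-3) = 30.
Nonzero ⇒ not coplanar.

No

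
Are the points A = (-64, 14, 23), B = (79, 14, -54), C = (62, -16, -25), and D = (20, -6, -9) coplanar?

A normal to the plane through A, B, C is n = AB × AC = (-2310, -2838, -4290).
The plane has equation n·P = 9438. For D: n·D = 9438.
Equal, so D lies in the plane and all four are coplanar.

Yes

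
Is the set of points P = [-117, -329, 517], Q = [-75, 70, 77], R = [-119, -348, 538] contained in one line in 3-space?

PQ = (42, 399, -440), PR = (-2, -19, 21).
Comparing components 2 and 3: (399)(21) − (-440)(-19) = 19 ≠ 0, so PQ and PR are not parallel and the points are not collinear.

No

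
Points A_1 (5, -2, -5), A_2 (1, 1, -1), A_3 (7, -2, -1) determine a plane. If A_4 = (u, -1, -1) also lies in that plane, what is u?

A normal to the plane is n = A_1A_2 × A_1A_3 = (12, 24, -6).
A_4 lies in the plane iff n · A_1A_4 = 0.
This gives (12)u + (-60) = 0, so u = 5.

5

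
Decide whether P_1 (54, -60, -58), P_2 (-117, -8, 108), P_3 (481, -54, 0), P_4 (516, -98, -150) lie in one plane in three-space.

Yes

With P_1 as base: P_1P_2 = (-171, 52, 166), P_1P_3 = (427, 6, 58), P_1P_4 = (462, -38, -92).
P_1P_3 × P_1P_4 = (1652, 66080, -18998).
P_1P_2 · (P_1P_3 × P_1P_4) = 0.
The scalar triple product vanishes, so the four points are coplanar.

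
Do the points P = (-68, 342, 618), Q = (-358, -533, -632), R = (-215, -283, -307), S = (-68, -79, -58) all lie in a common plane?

A normal to the plane through P, Q, R is n = PQ × PR = (28125, -84500, 52625).
The plane has equation n·X = 1710750. For S: n·S = 1710750.
Equal, so S lies in the plane and all four are coplanar.

Yes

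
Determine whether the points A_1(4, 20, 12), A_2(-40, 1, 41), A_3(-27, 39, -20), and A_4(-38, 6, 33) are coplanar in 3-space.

A normal to the plane through A_1, A_2, A_3 is n = A_1A_2 × A_1A_3 = (57, -2307, -1425).
The plane has equation n·P = -63012. For A_4: n·A_4 = -63033.
-63033 ≠ -63012, so A_4 is off the plane.

No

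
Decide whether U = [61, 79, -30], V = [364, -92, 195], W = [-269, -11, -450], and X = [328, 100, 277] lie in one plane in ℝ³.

Yes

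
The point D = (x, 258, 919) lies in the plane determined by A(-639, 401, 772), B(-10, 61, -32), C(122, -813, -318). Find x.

The plane through A, B, C has equation −605456x + 73766y − 504866z = 26709998.
Substituting D: (-605456)x + (-444940226) = 26709998, so x = -779.

-779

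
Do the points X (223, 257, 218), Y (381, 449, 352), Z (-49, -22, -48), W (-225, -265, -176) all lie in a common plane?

No

A normal to the plane through X, Y, Z is n = XY × XZ = (-13686, 5580, 8142).
The plane has equation n·P = 157038. For W: n·W = 167658.
167658 ≠ 157038, so W is off the plane.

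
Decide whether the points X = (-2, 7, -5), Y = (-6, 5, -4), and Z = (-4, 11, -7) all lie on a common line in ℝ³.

No

XY = (-4, -2, 1), XZ = (-2, 4, -2).
Comparing components 3 and 1: (1)(-2) − (-4)(-2) = -10 ≠ 0, so XY and XZ are not parallel and the points are not collinear.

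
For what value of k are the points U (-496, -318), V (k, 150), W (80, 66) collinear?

Collinearity: (V − U) must be parallel to (W − U) = (576, 384).
Cross-multiplying the components: (k − (-496))·(384) = (468)·(576).
Solving gives k = 206.

206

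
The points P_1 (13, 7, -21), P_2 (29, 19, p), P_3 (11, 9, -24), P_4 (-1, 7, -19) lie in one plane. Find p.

-43

Coplanarity ⇔ det[P_1P_2; P_1P_3; P_1P_4] = 0.
Expanding, this is linear in p: (28)p + (1204) = 0.
So p = -43.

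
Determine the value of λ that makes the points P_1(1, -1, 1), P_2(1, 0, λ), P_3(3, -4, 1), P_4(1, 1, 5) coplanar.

3

Normal to plane P_1P_3P_4: n = (-12, -8, 4); plane equation n·P = 0.
Requiring n·P_2 = 0: (4)λ + (-12) = 0.
So λ = 3.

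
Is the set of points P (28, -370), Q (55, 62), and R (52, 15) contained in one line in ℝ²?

No

PQ = (27, 432), PR = (24, 385).
det[PQ; PR] = (27)(385) − (432)(24) = 27.
The determinant is nonzero, so they are not collinear.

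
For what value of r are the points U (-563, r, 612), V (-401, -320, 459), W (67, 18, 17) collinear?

Collinearity requires UV × UW = 0; each component is linear in r.
The x-component gives (442)r + (193154) = 0, so r = -437.
The remaining components then also vanish.

-437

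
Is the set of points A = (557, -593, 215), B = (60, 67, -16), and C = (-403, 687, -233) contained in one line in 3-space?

No

AB = (-497, 660, -231), AC = (-960, 1280, -448).
Comparing components 3 and 1: (-231)(-960) − (-497)(-448) = -896 ≠ 0, so AB and AC are not parallel and the points are not collinear.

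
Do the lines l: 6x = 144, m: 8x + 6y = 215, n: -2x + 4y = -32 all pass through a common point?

No

The three lines meet at one point iff the augmented coefficient matrix [aᵢ bᵢ cᵢ] has rank < 3, i.e. its determinant vanishes.
Here the determinant is 24.
Nonzero, so no common point exists.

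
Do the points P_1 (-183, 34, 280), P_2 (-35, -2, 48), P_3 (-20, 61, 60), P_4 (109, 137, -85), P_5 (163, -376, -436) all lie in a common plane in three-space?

The plane through P_1, P_2, P_3 has normal n = P_1P_2 × P_1P_3 = (14184, -5256, 9864) and equation n·P = -12456.
Checking the remaining points: n·P_4 = -12456, n·P_5 = -12456.
All equal -12456, so all 5 points lie in one plane.

Yes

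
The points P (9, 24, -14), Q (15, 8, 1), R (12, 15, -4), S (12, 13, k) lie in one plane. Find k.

1

Coplanarity ⇔ det[PQ; PR; PS] = 0.
Expanding, this is linear in k: (-6)k + (6) = 0.
So k = 1.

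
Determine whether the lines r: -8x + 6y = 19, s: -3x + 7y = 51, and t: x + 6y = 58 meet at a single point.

No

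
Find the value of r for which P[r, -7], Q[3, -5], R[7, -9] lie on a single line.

5

Collinearity: (P − Q) must be parallel to (R − Q) = (4, -4).
Cross-multiplying the components: (r − 3)·(-4) = (-2)·(4).
Solving gives r = 5.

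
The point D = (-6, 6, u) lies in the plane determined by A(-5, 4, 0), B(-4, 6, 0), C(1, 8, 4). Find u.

-2

The plane through A, B, C has equation 8x − 4y − 8z = -56.
Substituting D: (-8)u + (-72) = -56, so u = -2.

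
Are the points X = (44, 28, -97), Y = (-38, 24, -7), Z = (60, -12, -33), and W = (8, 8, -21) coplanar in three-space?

Yes

The four points are coplanar iff the 3×3 determinant with rows XY, XZ, XW is zero.
Rows: (-82, -4, 90), (16, -40, 64), (-36, -20, 76).
Expanding along the first row: (-82)(-1760) − (-4)(3520) + (90)(-1760) = 0.
Zero determinant ⇒ coplanar.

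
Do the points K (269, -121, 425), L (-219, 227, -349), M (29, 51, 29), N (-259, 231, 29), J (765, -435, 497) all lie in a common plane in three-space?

Yes

The plane through K, L, M has normal n = KL × KM = (-4680, -7488, -416) and equation n·P = -529672.
Checking the remaining points: n·N = -529672, n·J = -529672.
All equal -529672, so all 5 points lie in one plane.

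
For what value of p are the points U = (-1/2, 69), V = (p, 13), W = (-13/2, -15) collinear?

-9/2

The three points are collinear iff det[UV; UW] = 0.
This determinant is linear in p: (-84)p + (-378) = 0, so p = -9/2.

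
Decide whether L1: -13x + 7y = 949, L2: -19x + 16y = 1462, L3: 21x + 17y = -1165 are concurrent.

Intersecting L1 and L2: solving the 2×2 system gives (x, y) = (-66, 13).
Substitute into L3: (21)(-66) + (17)(13) = -1165.
This equals -1165, so (-66, 13) lies on all three lines and they are concurrent.

Yes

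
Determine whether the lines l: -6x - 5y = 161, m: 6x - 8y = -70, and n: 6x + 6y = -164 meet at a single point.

No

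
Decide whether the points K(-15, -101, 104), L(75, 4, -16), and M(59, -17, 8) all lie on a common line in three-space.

No

KL = (90, 105, -120), KM = (74, 84, -96).
KL × KM = (0, -240, -210).
The cross product is nonzero, so the points do not lie on one line.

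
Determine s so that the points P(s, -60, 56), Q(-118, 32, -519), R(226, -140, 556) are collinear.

Direction QR = (344, -172, 1075). From the y-coordinate of P, the parameter along the line is τ = (-60 − 32)/(-172) = 23/43.
Then s = (-118) + 23/43·(344) = 66.

66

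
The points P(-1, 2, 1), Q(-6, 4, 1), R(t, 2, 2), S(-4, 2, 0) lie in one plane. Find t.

2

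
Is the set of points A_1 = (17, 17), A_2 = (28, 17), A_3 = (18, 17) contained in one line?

Yes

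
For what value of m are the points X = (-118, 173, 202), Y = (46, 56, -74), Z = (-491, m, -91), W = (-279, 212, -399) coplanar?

359

Normal to plane XYW: n = (81081, 143000, -12441); plane equation n·P = 12658360.
Requiring n·Z = 12658360: (143000)m + (-38678640) = 12658360.
So m = 359.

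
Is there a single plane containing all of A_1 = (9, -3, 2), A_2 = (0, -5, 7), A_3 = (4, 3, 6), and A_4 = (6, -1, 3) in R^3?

The four points are coplanar iff the 3×3 determinant with rows A_1A_2, A_1A_3, A_1A_4 is zero.
Rows: (-9, -2, 5), (-5, 6, 4), (-3, 2, 1).
Expanding along the first row: (-9)(-2) − (-2)(7) + (5)(8) = 72.
Nonzero ⇒ not coplanar.

No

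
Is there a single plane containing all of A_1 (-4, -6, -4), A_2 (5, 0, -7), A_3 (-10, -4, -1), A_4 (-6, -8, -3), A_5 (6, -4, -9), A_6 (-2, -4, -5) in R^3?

The plane through A_1, A_2, A_3 has normal n = A_1A_2 × A_1A_3 = (24, -9, 54) and equation n·P = -258.
Checking the remaining points: n·A_4 = -234, n·A_5 = -306, n·A_6 = -282.
Since n·A_4 = -234 ≠ -258, A_4 is off the plane and the points are not all coplanar.

No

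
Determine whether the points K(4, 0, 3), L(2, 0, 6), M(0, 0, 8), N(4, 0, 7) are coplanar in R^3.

The four points are coplanar iff the 3×3 determinant with rows KL, KM, KN is zero.
Rows: (-2, 0, 3), (-4, 0, 5), (0, 0, 4).
Expanding along the first row: (-2)(0) − (0)(-16) + (3)(0) = 0.
Zero determinant ⇒ coplanar.

Yes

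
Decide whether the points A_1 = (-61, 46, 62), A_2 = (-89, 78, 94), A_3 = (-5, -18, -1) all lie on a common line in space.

A_1A_2 = (-28, 32, 32), A_1A_3 = (56, -64, -63).
Comparing components 2 and 3: (32)(-63) − (32)(-64) = 32 ≠ 0, so A_1A_2 and A_1A_3 are not parallel and the points are not collinear.

No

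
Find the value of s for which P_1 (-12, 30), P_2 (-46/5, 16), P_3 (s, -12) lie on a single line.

The three points are collinear iff det[P_1P_2; P_1P_3] = 0.
This determinant is linear in s: (14)s + (252/5) = 0, so s = -18/5.

-18/5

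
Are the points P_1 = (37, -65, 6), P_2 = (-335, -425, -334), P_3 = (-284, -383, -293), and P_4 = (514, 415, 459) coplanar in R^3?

No

With P_1 as base: P_1P_2 = (-372, -360, -340), P_1P_3 = (-321, -318, -299), P_1P_4 = (477, 480, 453).
P_1P_3 × P_1P_4 = (-534, 2790, -2394).
P_1P_2 · (P_1P_3 × P_1P_4) = 8208.
Since 8208 ≠ 0, the four points are not coplanar.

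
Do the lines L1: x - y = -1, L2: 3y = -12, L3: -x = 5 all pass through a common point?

Yes

Intersecting L1 and L2: solving the 2×2 system gives (x, y) = (-5, -4).
Substitute into L3: (-1)(-5) + (0)(-4) = 5.
This equals 5, so (-5, -4) lies on all three lines and they are concurrent.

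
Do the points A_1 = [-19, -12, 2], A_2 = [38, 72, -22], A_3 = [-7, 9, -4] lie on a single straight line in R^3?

No

A_1A_2 = (57, 84, -24), A_1A_3 = (12, 21, -6).
Comparing components 3 and 1: (-24)(12) − (57)(-6) = 54 ≠ 0, so A_1A_2 and A_1A_3 are not parallel and the points are not collinear.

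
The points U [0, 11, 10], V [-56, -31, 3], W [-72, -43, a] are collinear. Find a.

1

Direction UV = (-56, -42, -7). From the x-coordinate of W, the parameter along the line is τ = (-72 − 0)/(-56) = 9/7.
Then a = 10 + 9/7·(-7) = 1.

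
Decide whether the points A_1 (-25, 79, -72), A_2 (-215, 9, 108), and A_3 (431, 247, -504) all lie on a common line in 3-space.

A_1A_2 = (-190, -70, 180), A_1A_3 = (456, 168, -432).
A_1A_2 × A_1A_3 = (0, 0, 0).
The cross product vanishes, so the three points are collinear.

Yes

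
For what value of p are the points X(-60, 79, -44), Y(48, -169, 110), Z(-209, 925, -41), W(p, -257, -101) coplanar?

-24

Normal to plane XYZ: n = (-131028, -23270, 54416); plane equation n·P = 3629046.
Requiring n·W = 3629046: (-131028)p + (484374) = 3629046.
So p = -24.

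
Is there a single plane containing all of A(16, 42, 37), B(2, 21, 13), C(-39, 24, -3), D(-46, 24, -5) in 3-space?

No

The four points are coplanar iff the 3×3 determinant with rows AB, AC, AD is zero.
Rows: (-14, -21, -24), (-55, -18, -40), (-62, -18, -42).
Expanding along the first row: (-14)(36) − (-21)(-170) + (-24)(-126) = -1050.
Nonzero ⇒ not coplanar.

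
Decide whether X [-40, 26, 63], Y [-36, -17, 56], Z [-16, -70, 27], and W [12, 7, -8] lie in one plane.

Yes

A normal to the plane through X, Y, Z is n = XY × XZ = (876, -24, 648).
The plane has equation n·P = 5160. For W: n·W = 5160.
Equal, so W lies in the plane and all four are coplanar.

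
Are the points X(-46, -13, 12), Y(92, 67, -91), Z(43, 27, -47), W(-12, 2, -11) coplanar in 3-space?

No

The four points are coplanar iff the 3×3 determinant with rows XY, XZ, XW is zero.
Rows: (138, 80, -103), (89, 40, -59), (34, 15, -23).
Expanding along the first row: (138)(-35) − (80)(-41) + (-103)(-25) = 1025.
Nonzero ⇒ not coplanar.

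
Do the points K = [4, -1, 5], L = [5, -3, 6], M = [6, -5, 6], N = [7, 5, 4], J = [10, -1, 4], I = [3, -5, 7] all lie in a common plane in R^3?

The plane through K, L, M has normal n = KL × KM = (2, 1, 0) and equation n·P = 7.
Checking the remaining points: n·N = 19, n·J = 19, n·I = 1.
Since n·N = 19 ≠ 7, N is off the plane and the points are not all coplanar.

No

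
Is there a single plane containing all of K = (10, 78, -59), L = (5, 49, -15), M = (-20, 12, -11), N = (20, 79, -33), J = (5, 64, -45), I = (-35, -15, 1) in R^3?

Yes

The plane through K, L, M has normal n = KL × KM = (1512, -1080, -540) and equation n·P = -37260.
Checking the remaining points: n·N = -37260, n·J = -37260, n·I = -37260.
All equal -37260, so all 6 points lie in one plane.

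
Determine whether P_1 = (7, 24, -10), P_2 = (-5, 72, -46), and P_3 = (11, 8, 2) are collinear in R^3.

Yes

P_1P_2 = (-12, 48, -36), P_1P_3 = (4, -16, 12).
P_1P_2 × P_1P_3 = (0, 0, 0).
The cross product vanishes, so the three points are collinear.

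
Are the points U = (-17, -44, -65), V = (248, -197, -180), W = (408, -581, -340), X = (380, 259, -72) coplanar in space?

With U as base: UV = (265, -153, -115), UW = (425, -537, -275), UX = (397, 303, -7).
UW × UX = (87084, -106200, 341964).
UV · (UW × UX) = 0.
The scalar triple product vanishes, so the four points are coplanar.

Yes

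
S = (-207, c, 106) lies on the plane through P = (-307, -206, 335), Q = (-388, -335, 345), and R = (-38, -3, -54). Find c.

A normal to the plane is n = PQ × PR = (48151, -28819, 18258).
S lies in the plane iff n · PS = 0.
This gives (-28819)c + (-5302696) = 0, so c = -184.

-184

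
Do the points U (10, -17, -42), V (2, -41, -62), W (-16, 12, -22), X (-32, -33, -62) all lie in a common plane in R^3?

A normal to the plane through U, V, W is n = UV × UW = (100, 680, -856).
The plane has equation n·P = 25392. For X: n·X = 27432.
27432 ≠ 25392, so X is off the plane.

No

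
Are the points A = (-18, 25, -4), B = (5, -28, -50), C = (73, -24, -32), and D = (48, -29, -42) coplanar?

The four points are coplanar iff the 3×3 determinant with rows AB, AC, AD is zero.
Rows: (23, -53, -46), (91, -49, -28), (66, -54, -38).
Expanding along the first row: (23)(350) − (-53)(-1610) + (-46)(-1680) = 0.
Zero determinant ⇒ coplanar.

Yes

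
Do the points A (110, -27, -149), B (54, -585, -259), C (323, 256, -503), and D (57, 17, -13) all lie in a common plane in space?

With A as base: AB = (-56, -558, -110), AC = (213, 283, -354), AD = (-53, 44, 136).
AC × AD = (54064, -10206, 24371).
AB · (AC × AD) = -13446.
Since -13446 ≠ 0, the four points are not coplanar.

No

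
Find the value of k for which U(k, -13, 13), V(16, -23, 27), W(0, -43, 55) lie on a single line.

Direction VW = (-16, -20, 28). From the y-coordinate of U, the parameter along the line is τ = (-13 − (-23))/(-20) = -1/2.
Then k = 16 + (-1/2)·(-16) = 24.

24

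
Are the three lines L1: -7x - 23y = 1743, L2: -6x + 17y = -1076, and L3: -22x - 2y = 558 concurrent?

Yes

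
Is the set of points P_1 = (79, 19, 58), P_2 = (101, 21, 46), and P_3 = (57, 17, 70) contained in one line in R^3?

P_1P_2 = (22, 2, -12), P_1P_3 = (-22, -2, 12).
P_1P_2 × P_1P_3 = (0, 0, 0).
The cross product vanishes, so the three points are collinear.

Yes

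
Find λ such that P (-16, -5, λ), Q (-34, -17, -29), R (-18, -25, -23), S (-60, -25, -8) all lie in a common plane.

-53

Coplanarity ⇔ det[PQ; PR; PS] = 0.
Expanding, this is linear in λ: (336)λ + (17808) = 0.
So λ = -53.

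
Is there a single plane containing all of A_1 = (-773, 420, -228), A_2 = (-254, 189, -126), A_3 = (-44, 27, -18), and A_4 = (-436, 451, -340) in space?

The four points are coplanar iff the 3×3 determinant with rows A_1A_2, A_1A_3, A_1A_4 is zero.
Rows: (519, -231, 102), (729, -393, 210), (337, 31, -112).
Expanding along the first row: (519)(37506) − (-231)(-152418) + (102)(155040) = 71136.
Nonzero ⇒ not coplanar.

No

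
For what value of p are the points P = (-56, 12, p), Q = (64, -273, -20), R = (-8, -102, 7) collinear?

25

Collinearity requires PQ × PR = 0; each component is linear in p.
The x-component gives (171)p + (-4275) = 0, so p = 25.
The remaining components then also vanish.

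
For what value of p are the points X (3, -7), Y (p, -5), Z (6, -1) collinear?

4

The three points are collinear iff det[XY; XZ] = 0.
This determinant is linear in p: (6)p + (-24) = 0, so p = 4.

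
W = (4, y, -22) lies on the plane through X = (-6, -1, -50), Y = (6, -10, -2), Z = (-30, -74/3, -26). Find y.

-13/3

Coplanarity requires XY · (XZ × XW) = 0.
XY = (12, -9, 48), XZ = (-24, -71/3, 24); the triple product is linear in y with coefficient -1440 and constant term -6240.
Setting it to zero: y = -13/3.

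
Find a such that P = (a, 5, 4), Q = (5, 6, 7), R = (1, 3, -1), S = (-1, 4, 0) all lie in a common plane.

3

Coplanarity ⇔ det[PQ; PR; PS] = 0.
Expanding, this is linear in a: (-5)a + (15) = 0.
So a = 3.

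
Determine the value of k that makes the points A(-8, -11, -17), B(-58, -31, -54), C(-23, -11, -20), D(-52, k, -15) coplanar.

-3

Normal to plane ABC: n = (60, 405, -300); plane equation n·P = 165.
Requiring n·D = 165: (405)k + (1380) = 165.
So k = -3.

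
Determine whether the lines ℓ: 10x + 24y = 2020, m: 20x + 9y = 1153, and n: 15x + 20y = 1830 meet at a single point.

The three lines meet at one point iff the augmented coefficient matrix [aᵢ bᵢ cᵢ] has rank < 3, i.e. its determinant vanishes.
Here the determinant is 6080.
Nonzero, so no common point exists.

No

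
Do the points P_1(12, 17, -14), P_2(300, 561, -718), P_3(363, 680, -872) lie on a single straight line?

P_1P_2 = (288, 544, -704), P_1P_3 = (351, 663, -858).
Each component of P_1P_3 is 39/32 times the corresponding component of P_1P_2, so P_1P_3 = 39/32·P_1P_2 and the points are collinear.

Yes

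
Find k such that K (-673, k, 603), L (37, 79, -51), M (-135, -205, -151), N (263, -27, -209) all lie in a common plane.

The points are coplanar iff KL · (KM × KN) = 0.
Expanding, this is linear in k: (49776)k + (-33499248) = 0.
So k = 673.

673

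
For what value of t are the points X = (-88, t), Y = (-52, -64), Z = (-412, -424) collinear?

Collinearity: (X − Y) must be parallel to (Z − Y) = (-360, -360).
Cross-multiplying the components: (t − (-64))·(-360) = (-36)·(-360).
Solving gives t = -100.

-100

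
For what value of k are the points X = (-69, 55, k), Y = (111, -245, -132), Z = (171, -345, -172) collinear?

Direction YZ = (60, -100, -40). From the x-coordinate of X, the parameter along the line is τ = (-69 − 111)/60 = -3.
Then k = (-132) + (-3)·(-40) = -12.

-12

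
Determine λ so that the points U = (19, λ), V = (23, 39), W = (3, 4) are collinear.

The three points are collinear iff det[UV; UW] = 0.
This determinant is linear in λ: (-20)λ + (640) = 0, so λ = 32.

32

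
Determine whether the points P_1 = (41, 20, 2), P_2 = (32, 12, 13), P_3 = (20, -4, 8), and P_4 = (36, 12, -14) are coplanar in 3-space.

A normal to the plane through P_1, P_2, P_3 is n = P_1P_2 × P_1P_3 = (216, -177, 48).
The plane has equation n·P = 5412. For P_4: n·P_4 = 4980.
4980 ≠ 5412, so P_4 is off the plane.

No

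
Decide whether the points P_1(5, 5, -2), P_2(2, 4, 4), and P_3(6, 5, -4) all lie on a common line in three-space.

P_1P_2 = (-3, -1, 6), P_1P_3 = (1, 0, -2).
P_1P_2 × P_1P_3 = (2, 0, 1).
The cross product is nonzero, so the points do not lie on one line.

No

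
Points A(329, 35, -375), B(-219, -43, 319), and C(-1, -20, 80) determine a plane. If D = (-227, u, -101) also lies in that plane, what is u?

49

The plane through A, B, C has equation 2680x + 20320y + 4400z = -57080.
Substituting D: (20320)u + (-1052760) = -57080, so u = 49.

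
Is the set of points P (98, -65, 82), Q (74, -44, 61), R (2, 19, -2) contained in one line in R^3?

Yes

PQ = (-24, 21, -21), PR = (-96, 84, -84).
PQ × PR = (0, 0, 0).
The cross product vanishes, so the three points are collinear.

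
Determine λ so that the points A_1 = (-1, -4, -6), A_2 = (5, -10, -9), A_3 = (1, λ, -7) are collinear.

-6

Direction A_1A_2 = (6, -6, -3). From the x-coordinate of A_3, the parameter along the line is τ = (1 − (-1))/6 = 1/3.
Then λ = (-4) + 1/3·(-6) = -6.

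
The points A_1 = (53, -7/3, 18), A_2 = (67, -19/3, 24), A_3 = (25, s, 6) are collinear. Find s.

Collinearity requires A_1A_2 × A_1A_3 = 0; each component is linear in s.
The x-component gives (-6)s + (34) = 0, so s = 17/3.
The remaining components then also vanish.

17/3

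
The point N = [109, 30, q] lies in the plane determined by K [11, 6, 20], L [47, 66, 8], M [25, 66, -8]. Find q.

The plane through K, L, M has equation −960x + 840y + 1320z = 20880.
Substituting N: (1320)q + (-79440) = 20880, so q = 76.

76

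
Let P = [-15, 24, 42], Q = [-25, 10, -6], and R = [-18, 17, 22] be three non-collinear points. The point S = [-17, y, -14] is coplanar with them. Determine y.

The plane through P, Q, R has equation −56x − 56y + 28z = 672.
Substituting S: (-56)y + (560) = 672, so y = -2.

-2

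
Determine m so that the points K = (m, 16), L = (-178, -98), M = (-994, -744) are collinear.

The three points are collinear iff det[KL; KM] = 0.
This determinant is linear in m: (646)m + (21964) = 0, so m = -34.

-34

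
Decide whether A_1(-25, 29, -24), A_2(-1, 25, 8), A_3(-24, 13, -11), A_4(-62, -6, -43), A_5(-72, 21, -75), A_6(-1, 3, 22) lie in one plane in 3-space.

The plane through A_1, A_2, A_3 has normal n = A_1A_2 × A_1A_3 = (460, -280, -380) and equation n·P = -10500.
Checking the remaining points: n·A_4 = -10500, n·A_5 = -10500, n·A_6 = -9660.
Since n·A_6 = -9660 ≠ -10500, A_6 is off the plane and the points are not all coplanar.

No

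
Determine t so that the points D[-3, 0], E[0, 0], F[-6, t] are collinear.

Collinearity: (F − D) must be parallel to (E − D) = (3, 0).
Cross-multiplying the components: (t − 0)·(3) = (-3)·(0).
Solving gives t = 0.

0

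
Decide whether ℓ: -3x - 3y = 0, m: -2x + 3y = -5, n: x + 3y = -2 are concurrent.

Yes

Intersecting ℓ and m: solving the 2×2 system gives (x, y) = (1, -1).
Substitute into n: (1)(1) + (3)(-1) = -2.
This equals -2, so (1, -1) lies on all three lines and they are concurrent.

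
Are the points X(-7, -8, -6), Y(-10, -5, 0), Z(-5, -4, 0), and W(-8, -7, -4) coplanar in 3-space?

A normal to the plane through X, Y, Z is n = XY × XZ = (-6, 30, -18).
The plane has equation n·P = -90. For W: n·W = -90.
Equal, so W lies in the plane and all four are coplanar.

Yes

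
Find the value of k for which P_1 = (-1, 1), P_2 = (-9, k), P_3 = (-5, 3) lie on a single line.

5

Collinearity: (P_2 − P_1) must be parallel to (P_3 − P_1) = (-4, 2).
Cross-multiplying the components: (k − 1)·(-4) = (-8)·(2).
Solving gives k = 5.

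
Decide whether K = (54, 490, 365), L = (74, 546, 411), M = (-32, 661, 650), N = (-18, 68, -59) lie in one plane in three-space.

Yes

A normal to the plane through K, L, M is n = KL × KM = (8094, -9656, 8236).
The plane has equation n·P = -1288224. For N: n·N = -1288224.
Equal, so N lies in the plane and all four are coplanar.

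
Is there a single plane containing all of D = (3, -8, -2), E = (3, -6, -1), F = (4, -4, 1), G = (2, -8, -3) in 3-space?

The four points are coplanar iff the 3×3 determinant with rows DE, DF, DG is zero.
Rows: (0, 2, 1), (1, 4, 3), (-1, 0, -1).
Expanding along the first row: (0)(-4) − (2)(2) + (1)(4) = 0.
Zero determinant ⇒ coplanar.

Yes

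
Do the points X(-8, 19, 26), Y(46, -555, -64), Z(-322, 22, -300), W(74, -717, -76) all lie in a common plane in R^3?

The four points are coplanar iff the 3×3 determinant with rows XY, XZ, XW is zero.
Rows: (54, -574, -90), (-314, 3, -326), (82, -736, -102).
Expanding along the first row: (54)(-240242) − (-574)(58760) + (-90)(230858) = -22048.
Nonzero ⇒ not coplanar.

No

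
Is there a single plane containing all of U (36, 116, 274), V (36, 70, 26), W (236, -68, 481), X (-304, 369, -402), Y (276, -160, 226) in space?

No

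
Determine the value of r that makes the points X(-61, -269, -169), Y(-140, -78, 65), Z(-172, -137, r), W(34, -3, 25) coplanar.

29

Normal to plane XYW: n = (-25190, 37556, -39159); plane equation n·P = -1948103.
Requiring n·Z = -1948103: (-39159)r + (-812492) = -1948103.
So r = 29.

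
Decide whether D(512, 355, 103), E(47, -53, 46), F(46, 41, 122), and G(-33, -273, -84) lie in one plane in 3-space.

Yes

With D as base: DE = (-465, -408, -57), DF = (-466, -314, 19), DG = (-545, -628, -187).
DF × DG = (70650, -97497, 121518).
DE · (DF × DG) = 0.
The scalar triple product vanishes, so the four points are coplanar.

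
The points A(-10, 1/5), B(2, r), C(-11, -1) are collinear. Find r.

Collinearity: (B − A) must be parallel to (C − A) = (-1, -6/5).
Cross-multiplying the components: (r − 1/5)·(-1) = (12)·(-6/5).
Solving gives r = 73/5.

73/5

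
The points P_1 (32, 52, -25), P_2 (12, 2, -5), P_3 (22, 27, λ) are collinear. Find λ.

-15

Direction P_1P_2 = (-20, -50, 20). From the x-coordinate of P_3, the parameter along the line is τ = (22 − 32)/(-20) = 1/2.
Then λ = (-25) + 1/2·(20) = -15.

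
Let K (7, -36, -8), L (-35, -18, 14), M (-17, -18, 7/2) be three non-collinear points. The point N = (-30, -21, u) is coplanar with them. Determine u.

The plane through K, L, M has equation −189x − 45y − 324z = 2889.
Substituting N: (-324)u + (6615) = 2889, so u = 23/2.

23/2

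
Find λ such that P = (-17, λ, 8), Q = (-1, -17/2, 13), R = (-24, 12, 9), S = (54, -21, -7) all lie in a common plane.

Coplanarity ⇔ det[PQ; PR; PS] = 0.
Expanding, this is linear in λ: (680)λ + (-5780) = 0.
So λ = 17/2.

17/2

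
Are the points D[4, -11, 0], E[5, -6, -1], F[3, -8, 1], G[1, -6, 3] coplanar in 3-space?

With D as base: DE = (1, 5, -1), DF = (-1, 3, 1), DG = (-3, 5, 3).
DF × DG = (4, 0, 4).
DE · (DF × DG) = 0.
The scalar triple product vanishes, so the four points are coplanar.

Yes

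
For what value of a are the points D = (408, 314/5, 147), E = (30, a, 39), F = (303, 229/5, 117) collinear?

Collinearity requires DE × DF = 0; each component is linear in a.
The x-component gives (-30)a + (48) = 0, so a = 8/5.
The remaining components then also vanish.

8/5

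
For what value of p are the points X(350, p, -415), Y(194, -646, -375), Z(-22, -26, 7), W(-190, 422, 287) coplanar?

The points are coplanar iff XY · (XZ × XW) = 0.
Expanding, this is linear in p: (3696)p + (2298912) = 0.
So p = -622.

-622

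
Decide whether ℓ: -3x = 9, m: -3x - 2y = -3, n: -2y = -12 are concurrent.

Yes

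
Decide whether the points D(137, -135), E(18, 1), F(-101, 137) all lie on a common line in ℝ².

DE = (-119, 136), DF = (-238, 272).
Twice the signed area of △DEF is (-119)(272) − (136)(-238) = 0.
The triangle is degenerate (zero area), so the points are collinear.

Yes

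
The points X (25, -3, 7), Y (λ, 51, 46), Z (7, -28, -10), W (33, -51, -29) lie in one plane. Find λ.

35

Normal to plane XZW: n = (84, -784, 1064); plane equation n·P = 11900.
Requiring n·Y = 11900: (84)λ + (8960) = 11900.
So λ = 35.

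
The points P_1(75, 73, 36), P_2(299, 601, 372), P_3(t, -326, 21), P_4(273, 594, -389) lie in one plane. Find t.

Normal to plane P_1P_2P_4: n = (-399456, 161728, 12160); plane equation n·P = -17715296.
Requiring n·P_3 = -17715296: (-399456)t + (-52467968) = -17715296.
So t = -87.

-87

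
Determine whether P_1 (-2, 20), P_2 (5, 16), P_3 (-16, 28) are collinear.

P_1P_2 = (7, -4), P_1P_3 = (-14, 8).
Checking proportionality: P_1P_3 = -2·P_1P_2, so the vectors are parallel and the points are collinear.

Yes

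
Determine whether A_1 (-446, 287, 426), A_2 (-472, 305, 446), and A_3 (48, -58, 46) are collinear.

No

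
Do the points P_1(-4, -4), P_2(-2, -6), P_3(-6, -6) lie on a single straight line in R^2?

No

P_1P_2 = (2, -2), P_1P_3 = (-2, -2).
If collinear, P_1P_3 would be a scalar multiple of P_1P_2. But (2)·(-2) ≠ (-2)·(-2) (difference -8), so they are not parallel; the points are not collinear.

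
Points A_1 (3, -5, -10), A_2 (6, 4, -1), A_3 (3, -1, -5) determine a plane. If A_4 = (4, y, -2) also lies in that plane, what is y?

A normal to the plane is n = A_1A_2 × A_1A_3 = (9, -15, 12).
A_4 lies in the plane iff n · A_1A_4 = 0.
This gives (-15)y + (30) = 0, so y = 2.

2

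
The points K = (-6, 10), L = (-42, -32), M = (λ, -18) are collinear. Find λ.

The three points are collinear iff det[KL; KM] = 0.
This determinant is linear in λ: (42)λ + (1260) = 0, so λ = -30.

-30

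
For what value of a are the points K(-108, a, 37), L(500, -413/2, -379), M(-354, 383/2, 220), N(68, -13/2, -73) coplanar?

163/2

The points are coplanar iff KL · (KM × KN) = 0.
Expanding, this is linear in a: (-2556)a + (208314) = 0.
So a = 163/2.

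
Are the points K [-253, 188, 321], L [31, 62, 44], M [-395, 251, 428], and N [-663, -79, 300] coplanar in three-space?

The four points are coplanar iff the 3×3 determinant with rows KL, KM, KN is zero.
Rows: (284, -126, -277), (-142, 63, 107), (-410, -267, -21).
Expanding along the first row: (284)(27246) − (-126)(46852) + (-277)(63744) = -4015872.
Nonzero ⇒ not coplanar.

No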